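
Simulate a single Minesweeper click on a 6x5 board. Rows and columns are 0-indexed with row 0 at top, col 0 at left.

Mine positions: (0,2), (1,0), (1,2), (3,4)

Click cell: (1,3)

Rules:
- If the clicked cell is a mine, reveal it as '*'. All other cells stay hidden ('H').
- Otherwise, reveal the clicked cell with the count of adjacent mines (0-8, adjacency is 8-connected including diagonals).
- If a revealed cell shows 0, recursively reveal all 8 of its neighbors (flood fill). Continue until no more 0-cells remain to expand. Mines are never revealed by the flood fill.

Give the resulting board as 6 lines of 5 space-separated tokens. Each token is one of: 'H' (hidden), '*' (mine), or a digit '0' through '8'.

H H H H H
H H H 2 H
H H H H H
H H H H H
H H H H H
H H H H H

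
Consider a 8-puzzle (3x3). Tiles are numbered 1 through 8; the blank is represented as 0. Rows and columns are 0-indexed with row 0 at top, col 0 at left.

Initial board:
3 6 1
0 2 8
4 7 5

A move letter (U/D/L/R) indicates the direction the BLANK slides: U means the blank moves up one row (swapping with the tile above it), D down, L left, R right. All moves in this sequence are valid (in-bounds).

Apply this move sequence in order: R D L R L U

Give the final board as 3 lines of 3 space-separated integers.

Answer: 3 6 1
0 7 8
2 4 5

Derivation:
After move 1 (R):
3 6 1
2 0 8
4 7 5

After move 2 (D):
3 6 1
2 7 8
4 0 5

After move 3 (L):
3 6 1
2 7 8
0 4 5

After move 4 (R):
3 6 1
2 7 8
4 0 5

After move 5 (L):
3 6 1
2 7 8
0 4 5

After move 6 (U):
3 6 1
0 7 8
2 4 5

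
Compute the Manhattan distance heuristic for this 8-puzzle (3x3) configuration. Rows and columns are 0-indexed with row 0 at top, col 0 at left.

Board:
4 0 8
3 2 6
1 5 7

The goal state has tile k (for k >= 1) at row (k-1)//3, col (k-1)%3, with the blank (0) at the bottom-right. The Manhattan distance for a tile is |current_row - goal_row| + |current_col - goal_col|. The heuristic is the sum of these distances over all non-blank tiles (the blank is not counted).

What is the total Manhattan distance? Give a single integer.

Answer: 13

Derivation:
Tile 4: (0,0)->(1,0) = 1
Tile 8: (0,2)->(2,1) = 3
Tile 3: (1,0)->(0,2) = 3
Tile 2: (1,1)->(0,1) = 1
Tile 6: (1,2)->(1,2) = 0
Tile 1: (2,0)->(0,0) = 2
Tile 5: (2,1)->(1,1) = 1
Tile 7: (2,2)->(2,0) = 2
Sum: 1 + 3 + 3 + 1 + 0 + 2 + 1 + 2 = 13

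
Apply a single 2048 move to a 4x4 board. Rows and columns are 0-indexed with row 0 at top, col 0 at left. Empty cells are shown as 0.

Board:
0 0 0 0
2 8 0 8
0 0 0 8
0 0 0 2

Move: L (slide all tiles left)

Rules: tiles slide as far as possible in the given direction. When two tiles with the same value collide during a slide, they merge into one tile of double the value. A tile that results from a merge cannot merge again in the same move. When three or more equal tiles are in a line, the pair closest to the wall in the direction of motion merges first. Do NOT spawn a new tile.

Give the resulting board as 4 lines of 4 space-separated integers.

Answer:  0  0  0  0
 2 16  0  0
 8  0  0  0
 2  0  0  0

Derivation:
Slide left:
row 0: [0, 0, 0, 0] -> [0, 0, 0, 0]
row 1: [2, 8, 0, 8] -> [2, 16, 0, 0]
row 2: [0, 0, 0, 8] -> [8, 0, 0, 0]
row 3: [0, 0, 0, 2] -> [2, 0, 0, 0]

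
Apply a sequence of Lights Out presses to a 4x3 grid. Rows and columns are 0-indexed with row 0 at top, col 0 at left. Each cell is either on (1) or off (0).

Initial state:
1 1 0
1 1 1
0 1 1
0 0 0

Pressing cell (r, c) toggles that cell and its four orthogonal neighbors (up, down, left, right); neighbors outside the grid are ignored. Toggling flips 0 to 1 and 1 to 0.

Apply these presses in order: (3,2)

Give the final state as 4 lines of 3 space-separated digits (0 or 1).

Answer: 1 1 0
1 1 1
0 1 0
0 1 1

Derivation:
After press 1 at (3,2):
1 1 0
1 1 1
0 1 0
0 1 1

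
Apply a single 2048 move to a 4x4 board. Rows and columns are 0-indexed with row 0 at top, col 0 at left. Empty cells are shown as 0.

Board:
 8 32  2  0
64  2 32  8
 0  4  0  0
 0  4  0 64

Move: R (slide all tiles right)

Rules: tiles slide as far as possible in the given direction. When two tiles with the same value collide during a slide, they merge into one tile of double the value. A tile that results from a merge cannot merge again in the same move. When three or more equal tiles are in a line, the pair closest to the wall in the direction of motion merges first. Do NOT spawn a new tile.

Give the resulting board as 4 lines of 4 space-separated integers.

Answer:  0  8 32  2
64  2 32  8
 0  0  0  4
 0  0  4 64

Derivation:
Slide right:
row 0: [8, 32, 2, 0] -> [0, 8, 32, 2]
row 1: [64, 2, 32, 8] -> [64, 2, 32, 8]
row 2: [0, 4, 0, 0] -> [0, 0, 0, 4]
row 3: [0, 4, 0, 64] -> [0, 0, 4, 64]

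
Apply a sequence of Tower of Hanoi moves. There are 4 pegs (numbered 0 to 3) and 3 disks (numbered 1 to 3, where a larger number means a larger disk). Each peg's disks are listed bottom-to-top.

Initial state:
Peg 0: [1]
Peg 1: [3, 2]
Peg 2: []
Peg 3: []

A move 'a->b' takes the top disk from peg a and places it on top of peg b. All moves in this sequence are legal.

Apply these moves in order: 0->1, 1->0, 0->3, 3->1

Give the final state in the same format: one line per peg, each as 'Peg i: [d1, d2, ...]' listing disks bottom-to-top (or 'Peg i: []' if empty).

Answer: Peg 0: []
Peg 1: [3, 2, 1]
Peg 2: []
Peg 3: []

Derivation:
After move 1 (0->1):
Peg 0: []
Peg 1: [3, 2, 1]
Peg 2: []
Peg 3: []

After move 2 (1->0):
Peg 0: [1]
Peg 1: [3, 2]
Peg 2: []
Peg 3: []

After move 3 (0->3):
Peg 0: []
Peg 1: [3, 2]
Peg 2: []
Peg 3: [1]

After move 4 (3->1):
Peg 0: []
Peg 1: [3, 2, 1]
Peg 2: []
Peg 3: []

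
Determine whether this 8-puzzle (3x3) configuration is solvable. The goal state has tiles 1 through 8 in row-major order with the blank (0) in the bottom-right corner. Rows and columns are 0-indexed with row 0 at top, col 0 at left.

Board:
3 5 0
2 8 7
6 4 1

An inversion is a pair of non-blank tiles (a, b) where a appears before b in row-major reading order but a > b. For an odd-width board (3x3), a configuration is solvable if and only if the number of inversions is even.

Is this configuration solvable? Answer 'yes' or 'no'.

Inversions (pairs i<j in row-major order where tile[i] > tile[j] > 0): 16
16 is even, so the puzzle is solvable.

Answer: yes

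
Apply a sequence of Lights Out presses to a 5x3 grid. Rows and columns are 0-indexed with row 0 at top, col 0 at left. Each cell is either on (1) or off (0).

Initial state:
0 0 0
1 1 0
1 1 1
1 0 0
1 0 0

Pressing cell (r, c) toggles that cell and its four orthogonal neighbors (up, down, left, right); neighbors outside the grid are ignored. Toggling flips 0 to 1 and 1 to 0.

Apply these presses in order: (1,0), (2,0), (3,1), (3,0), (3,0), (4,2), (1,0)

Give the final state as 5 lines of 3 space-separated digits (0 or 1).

Answer: 0 0 0
0 1 0
0 1 1
1 1 0
1 0 1

Derivation:
After press 1 at (1,0):
1 0 0
0 0 0
0 1 1
1 0 0
1 0 0

After press 2 at (2,0):
1 0 0
1 0 0
1 0 1
0 0 0
1 0 0

After press 3 at (3,1):
1 0 0
1 0 0
1 1 1
1 1 1
1 1 0

After press 4 at (3,0):
1 0 0
1 0 0
0 1 1
0 0 1
0 1 0

After press 5 at (3,0):
1 0 0
1 0 0
1 1 1
1 1 1
1 1 0

After press 6 at (4,2):
1 0 0
1 0 0
1 1 1
1 1 0
1 0 1

After press 7 at (1,0):
0 0 0
0 1 0
0 1 1
1 1 0
1 0 1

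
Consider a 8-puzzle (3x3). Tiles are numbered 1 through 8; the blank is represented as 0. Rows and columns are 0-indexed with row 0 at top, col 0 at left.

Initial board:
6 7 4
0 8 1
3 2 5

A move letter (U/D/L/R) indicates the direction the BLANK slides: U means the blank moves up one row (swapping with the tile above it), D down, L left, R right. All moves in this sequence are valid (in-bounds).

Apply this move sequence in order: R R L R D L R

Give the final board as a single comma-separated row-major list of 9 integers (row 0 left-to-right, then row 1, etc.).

After move 1 (R):
6 7 4
8 0 1
3 2 5

After move 2 (R):
6 7 4
8 1 0
3 2 5

After move 3 (L):
6 7 4
8 0 1
3 2 5

After move 4 (R):
6 7 4
8 1 0
3 2 5

After move 5 (D):
6 7 4
8 1 5
3 2 0

After move 6 (L):
6 7 4
8 1 5
3 0 2

After move 7 (R):
6 7 4
8 1 5
3 2 0

Answer: 6, 7, 4, 8, 1, 5, 3, 2, 0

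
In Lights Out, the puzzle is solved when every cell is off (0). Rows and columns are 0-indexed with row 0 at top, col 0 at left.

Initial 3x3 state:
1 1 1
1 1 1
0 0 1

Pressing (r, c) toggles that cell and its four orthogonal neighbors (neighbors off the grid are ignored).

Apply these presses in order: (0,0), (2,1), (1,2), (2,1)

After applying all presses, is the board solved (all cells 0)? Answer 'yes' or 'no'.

Answer: yes

Derivation:
After press 1 at (0,0):
0 0 1
0 1 1
0 0 1

After press 2 at (2,1):
0 0 1
0 0 1
1 1 0

After press 3 at (1,2):
0 0 0
0 1 0
1 1 1

After press 4 at (2,1):
0 0 0
0 0 0
0 0 0

Lights still on: 0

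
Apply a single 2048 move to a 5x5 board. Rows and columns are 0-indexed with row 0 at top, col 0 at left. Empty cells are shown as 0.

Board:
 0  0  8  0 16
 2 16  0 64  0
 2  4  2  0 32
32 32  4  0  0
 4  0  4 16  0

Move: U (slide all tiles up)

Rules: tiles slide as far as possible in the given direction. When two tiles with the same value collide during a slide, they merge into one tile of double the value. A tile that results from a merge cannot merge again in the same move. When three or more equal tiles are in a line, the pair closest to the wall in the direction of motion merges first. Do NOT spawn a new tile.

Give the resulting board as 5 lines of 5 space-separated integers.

Answer:  4 16  8 64 16
32  4  2 16 32
 4 32  8  0  0
 0  0  0  0  0
 0  0  0  0  0

Derivation:
Slide up:
col 0: [0, 2, 2, 32, 4] -> [4, 32, 4, 0, 0]
col 1: [0, 16, 4, 32, 0] -> [16, 4, 32, 0, 0]
col 2: [8, 0, 2, 4, 4] -> [8, 2, 8, 0, 0]
col 3: [0, 64, 0, 0, 16] -> [64, 16, 0, 0, 0]
col 4: [16, 0, 32, 0, 0] -> [16, 32, 0, 0, 0]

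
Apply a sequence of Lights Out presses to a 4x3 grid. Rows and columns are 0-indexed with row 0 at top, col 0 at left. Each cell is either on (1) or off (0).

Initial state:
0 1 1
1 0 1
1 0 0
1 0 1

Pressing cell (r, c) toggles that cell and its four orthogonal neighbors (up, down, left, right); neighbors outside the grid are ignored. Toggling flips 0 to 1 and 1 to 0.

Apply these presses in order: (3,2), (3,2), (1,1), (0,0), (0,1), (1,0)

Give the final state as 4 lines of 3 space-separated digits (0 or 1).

After press 1 at (3,2):
0 1 1
1 0 1
1 0 1
1 1 0

After press 2 at (3,2):
0 1 1
1 0 1
1 0 0
1 0 1

After press 3 at (1,1):
0 0 1
0 1 0
1 1 0
1 0 1

After press 4 at (0,0):
1 1 1
1 1 0
1 1 0
1 0 1

After press 5 at (0,1):
0 0 0
1 0 0
1 1 0
1 0 1

After press 6 at (1,0):
1 0 0
0 1 0
0 1 0
1 0 1

Answer: 1 0 0
0 1 0
0 1 0
1 0 1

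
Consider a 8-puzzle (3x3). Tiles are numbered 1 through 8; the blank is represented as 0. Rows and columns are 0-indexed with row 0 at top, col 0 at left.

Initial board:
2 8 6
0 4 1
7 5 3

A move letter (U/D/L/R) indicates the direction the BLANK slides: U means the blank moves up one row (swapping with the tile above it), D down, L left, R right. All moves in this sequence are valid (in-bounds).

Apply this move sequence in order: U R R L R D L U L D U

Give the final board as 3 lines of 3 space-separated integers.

After move 1 (U):
0 8 6
2 4 1
7 5 3

After move 2 (R):
8 0 6
2 4 1
7 5 3

After move 3 (R):
8 6 0
2 4 1
7 5 3

After move 4 (L):
8 0 6
2 4 1
7 5 3

After move 5 (R):
8 6 0
2 4 1
7 5 3

After move 6 (D):
8 6 1
2 4 0
7 5 3

After move 7 (L):
8 6 1
2 0 4
7 5 3

After move 8 (U):
8 0 1
2 6 4
7 5 3

After move 9 (L):
0 8 1
2 6 4
7 5 3

After move 10 (D):
2 8 1
0 6 4
7 5 3

After move 11 (U):
0 8 1
2 6 4
7 5 3

Answer: 0 8 1
2 6 4
7 5 3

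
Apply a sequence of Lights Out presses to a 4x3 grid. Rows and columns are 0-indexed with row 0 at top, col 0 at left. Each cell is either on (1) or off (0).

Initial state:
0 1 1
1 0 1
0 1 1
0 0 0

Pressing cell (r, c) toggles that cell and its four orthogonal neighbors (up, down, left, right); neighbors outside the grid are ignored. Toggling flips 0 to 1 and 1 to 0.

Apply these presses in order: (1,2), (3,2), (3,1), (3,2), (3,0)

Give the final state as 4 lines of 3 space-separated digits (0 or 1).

Answer: 0 1 0
1 1 0
1 0 0
0 0 1

Derivation:
After press 1 at (1,2):
0 1 0
1 1 0
0 1 0
0 0 0

After press 2 at (3,2):
0 1 0
1 1 0
0 1 1
0 1 1

After press 3 at (3,1):
0 1 0
1 1 0
0 0 1
1 0 0

After press 4 at (3,2):
0 1 0
1 1 0
0 0 0
1 1 1

After press 5 at (3,0):
0 1 0
1 1 0
1 0 0
0 0 1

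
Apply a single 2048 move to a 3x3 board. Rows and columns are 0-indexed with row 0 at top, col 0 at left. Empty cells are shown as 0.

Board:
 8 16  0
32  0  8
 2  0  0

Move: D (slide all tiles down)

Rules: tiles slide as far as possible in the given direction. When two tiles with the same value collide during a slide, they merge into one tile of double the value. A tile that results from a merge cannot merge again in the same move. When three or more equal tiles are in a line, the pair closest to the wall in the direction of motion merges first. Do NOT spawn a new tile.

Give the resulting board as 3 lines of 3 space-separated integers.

Answer:  8  0  0
32  0  0
 2 16  8

Derivation:
Slide down:
col 0: [8, 32, 2] -> [8, 32, 2]
col 1: [16, 0, 0] -> [0, 0, 16]
col 2: [0, 8, 0] -> [0, 0, 8]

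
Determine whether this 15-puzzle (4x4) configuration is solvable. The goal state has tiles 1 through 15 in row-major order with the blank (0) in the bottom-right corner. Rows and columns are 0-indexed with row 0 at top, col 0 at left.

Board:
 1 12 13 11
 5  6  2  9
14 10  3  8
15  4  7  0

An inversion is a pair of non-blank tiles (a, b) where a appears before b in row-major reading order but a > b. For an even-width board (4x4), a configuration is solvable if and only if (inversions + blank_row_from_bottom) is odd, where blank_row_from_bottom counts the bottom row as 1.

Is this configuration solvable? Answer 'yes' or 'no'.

Answer: yes

Derivation:
Inversions: 52
Blank is in row 3 (0-indexed from top), which is row 1 counting from the bottom (bottom = 1).
52 + 1 = 53, which is odd, so the puzzle is solvable.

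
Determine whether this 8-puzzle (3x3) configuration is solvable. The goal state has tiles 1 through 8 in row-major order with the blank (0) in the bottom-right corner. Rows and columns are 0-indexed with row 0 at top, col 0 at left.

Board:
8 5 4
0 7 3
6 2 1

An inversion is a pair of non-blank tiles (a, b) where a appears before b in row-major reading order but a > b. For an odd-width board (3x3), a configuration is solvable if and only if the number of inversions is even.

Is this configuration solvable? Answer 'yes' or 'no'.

Answer: no

Derivation:
Inversions (pairs i<j in row-major order where tile[i] > tile[j] > 0): 23
23 is odd, so the puzzle is not solvable.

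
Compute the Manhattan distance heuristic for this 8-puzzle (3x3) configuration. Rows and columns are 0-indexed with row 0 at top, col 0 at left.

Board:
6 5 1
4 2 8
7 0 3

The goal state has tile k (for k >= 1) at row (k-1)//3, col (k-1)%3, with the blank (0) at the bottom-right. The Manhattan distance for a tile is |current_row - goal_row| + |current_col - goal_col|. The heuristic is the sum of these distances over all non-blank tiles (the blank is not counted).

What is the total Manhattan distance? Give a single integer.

Tile 6: (0,0)->(1,2) = 3
Tile 5: (0,1)->(1,1) = 1
Tile 1: (0,2)->(0,0) = 2
Tile 4: (1,0)->(1,0) = 0
Tile 2: (1,1)->(0,1) = 1
Tile 8: (1,2)->(2,1) = 2
Tile 7: (2,0)->(2,0) = 0
Tile 3: (2,2)->(0,2) = 2
Sum: 3 + 1 + 2 + 0 + 1 + 2 + 0 + 2 = 11

Answer: 11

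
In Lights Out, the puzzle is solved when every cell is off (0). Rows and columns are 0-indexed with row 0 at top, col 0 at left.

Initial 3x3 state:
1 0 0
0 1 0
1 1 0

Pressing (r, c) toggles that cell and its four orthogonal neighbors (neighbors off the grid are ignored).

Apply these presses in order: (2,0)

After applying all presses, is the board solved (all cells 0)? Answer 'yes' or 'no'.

Answer: no

Derivation:
After press 1 at (2,0):
1 0 0
1 1 0
0 0 0

Lights still on: 3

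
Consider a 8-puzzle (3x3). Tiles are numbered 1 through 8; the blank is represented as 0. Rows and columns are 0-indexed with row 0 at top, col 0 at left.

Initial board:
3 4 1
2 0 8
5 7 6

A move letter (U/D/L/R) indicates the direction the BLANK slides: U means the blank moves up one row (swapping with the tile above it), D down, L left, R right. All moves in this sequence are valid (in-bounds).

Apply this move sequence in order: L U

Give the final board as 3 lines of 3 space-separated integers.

Answer: 0 4 1
3 2 8
5 7 6

Derivation:
After move 1 (L):
3 4 1
0 2 8
5 7 6

After move 2 (U):
0 4 1
3 2 8
5 7 6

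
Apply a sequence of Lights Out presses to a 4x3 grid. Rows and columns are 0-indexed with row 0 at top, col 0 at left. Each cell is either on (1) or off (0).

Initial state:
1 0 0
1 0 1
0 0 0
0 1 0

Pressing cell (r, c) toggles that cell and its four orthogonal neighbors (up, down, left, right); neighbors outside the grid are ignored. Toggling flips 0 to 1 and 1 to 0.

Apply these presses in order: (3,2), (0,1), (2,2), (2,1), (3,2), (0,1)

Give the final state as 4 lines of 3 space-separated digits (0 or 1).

Answer: 1 0 0
1 1 0
1 0 0
0 0 1

Derivation:
After press 1 at (3,2):
1 0 0
1 0 1
0 0 1
0 0 1

After press 2 at (0,1):
0 1 1
1 1 1
0 0 1
0 0 1

After press 3 at (2,2):
0 1 1
1 1 0
0 1 0
0 0 0

After press 4 at (2,1):
0 1 1
1 0 0
1 0 1
0 1 0

After press 5 at (3,2):
0 1 1
1 0 0
1 0 0
0 0 1

After press 6 at (0,1):
1 0 0
1 1 0
1 0 0
0 0 1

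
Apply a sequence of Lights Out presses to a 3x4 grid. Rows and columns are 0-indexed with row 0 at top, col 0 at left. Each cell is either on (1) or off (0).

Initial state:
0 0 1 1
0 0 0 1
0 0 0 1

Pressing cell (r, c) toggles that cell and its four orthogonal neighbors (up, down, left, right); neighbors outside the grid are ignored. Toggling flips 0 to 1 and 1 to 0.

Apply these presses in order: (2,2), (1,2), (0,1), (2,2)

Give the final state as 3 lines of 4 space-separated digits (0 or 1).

After press 1 at (2,2):
0 0 1 1
0 0 1 1
0 1 1 0

After press 2 at (1,2):
0 0 0 1
0 1 0 0
0 1 0 0

After press 3 at (0,1):
1 1 1 1
0 0 0 0
0 1 0 0

After press 4 at (2,2):
1 1 1 1
0 0 1 0
0 0 1 1

Answer: 1 1 1 1
0 0 1 0
0 0 1 1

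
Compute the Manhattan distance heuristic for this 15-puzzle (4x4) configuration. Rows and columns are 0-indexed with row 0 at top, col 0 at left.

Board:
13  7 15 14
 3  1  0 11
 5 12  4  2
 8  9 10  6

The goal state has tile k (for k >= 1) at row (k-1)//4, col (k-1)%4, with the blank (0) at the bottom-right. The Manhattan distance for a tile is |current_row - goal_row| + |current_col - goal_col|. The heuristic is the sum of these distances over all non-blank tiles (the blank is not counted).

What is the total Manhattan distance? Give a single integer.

Answer: 43

Derivation:
Tile 13: at (0,0), goal (3,0), distance |0-3|+|0-0| = 3
Tile 7: at (0,1), goal (1,2), distance |0-1|+|1-2| = 2
Tile 15: at (0,2), goal (3,2), distance |0-3|+|2-2| = 3
Tile 14: at (0,3), goal (3,1), distance |0-3|+|3-1| = 5
Tile 3: at (1,0), goal (0,2), distance |1-0|+|0-2| = 3
Tile 1: at (1,1), goal (0,0), distance |1-0|+|1-0| = 2
Tile 11: at (1,3), goal (2,2), distance |1-2|+|3-2| = 2
Tile 5: at (2,0), goal (1,0), distance |2-1|+|0-0| = 1
Tile 12: at (2,1), goal (2,3), distance |2-2|+|1-3| = 2
Tile 4: at (2,2), goal (0,3), distance |2-0|+|2-3| = 3
Tile 2: at (2,3), goal (0,1), distance |2-0|+|3-1| = 4
Tile 8: at (3,0), goal (1,3), distance |3-1|+|0-3| = 5
Tile 9: at (3,1), goal (2,0), distance |3-2|+|1-0| = 2
Tile 10: at (3,2), goal (2,1), distance |3-2|+|2-1| = 2
Tile 6: at (3,3), goal (1,1), distance |3-1|+|3-1| = 4
Sum: 3 + 2 + 3 + 5 + 3 + 2 + 2 + 1 + 2 + 3 + 4 + 5 + 2 + 2 + 4 = 43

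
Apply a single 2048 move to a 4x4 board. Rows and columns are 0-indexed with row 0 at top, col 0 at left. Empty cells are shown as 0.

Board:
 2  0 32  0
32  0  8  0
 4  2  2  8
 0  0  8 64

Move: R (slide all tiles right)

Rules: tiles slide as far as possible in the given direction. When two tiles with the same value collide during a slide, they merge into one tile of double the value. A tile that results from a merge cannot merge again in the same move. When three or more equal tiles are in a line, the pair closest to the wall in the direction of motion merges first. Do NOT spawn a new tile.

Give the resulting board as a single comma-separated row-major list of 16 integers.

Slide right:
row 0: [2, 0, 32, 0] -> [0, 0, 2, 32]
row 1: [32, 0, 8, 0] -> [0, 0, 32, 8]
row 2: [4, 2, 2, 8] -> [0, 4, 4, 8]
row 3: [0, 0, 8, 64] -> [0, 0, 8, 64]

Answer: 0, 0, 2, 32, 0, 0, 32, 8, 0, 4, 4, 8, 0, 0, 8, 64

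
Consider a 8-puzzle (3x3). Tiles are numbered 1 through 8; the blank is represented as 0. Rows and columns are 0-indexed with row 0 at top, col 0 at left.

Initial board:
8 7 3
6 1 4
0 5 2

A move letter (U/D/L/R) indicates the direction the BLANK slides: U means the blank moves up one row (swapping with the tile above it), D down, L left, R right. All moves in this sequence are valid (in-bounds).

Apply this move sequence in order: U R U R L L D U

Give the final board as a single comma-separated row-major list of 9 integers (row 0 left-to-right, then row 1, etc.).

After move 1 (U):
8 7 3
0 1 4
6 5 2

After move 2 (R):
8 7 3
1 0 4
6 5 2

After move 3 (U):
8 0 3
1 7 4
6 5 2

After move 4 (R):
8 3 0
1 7 4
6 5 2

After move 5 (L):
8 0 3
1 7 4
6 5 2

After move 6 (L):
0 8 3
1 7 4
6 5 2

After move 7 (D):
1 8 3
0 7 4
6 5 2

After move 8 (U):
0 8 3
1 7 4
6 5 2

Answer: 0, 8, 3, 1, 7, 4, 6, 5, 2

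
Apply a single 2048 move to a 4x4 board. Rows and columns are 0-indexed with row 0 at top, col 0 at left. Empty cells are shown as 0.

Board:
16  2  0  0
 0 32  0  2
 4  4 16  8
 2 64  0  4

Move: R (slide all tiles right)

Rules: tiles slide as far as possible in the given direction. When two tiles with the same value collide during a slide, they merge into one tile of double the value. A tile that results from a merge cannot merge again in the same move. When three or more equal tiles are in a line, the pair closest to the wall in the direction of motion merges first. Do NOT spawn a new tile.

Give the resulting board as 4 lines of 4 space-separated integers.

Answer:  0  0 16  2
 0  0 32  2
 0  8 16  8
 0  2 64  4

Derivation:
Slide right:
row 0: [16, 2, 0, 0] -> [0, 0, 16, 2]
row 1: [0, 32, 0, 2] -> [0, 0, 32, 2]
row 2: [4, 4, 16, 8] -> [0, 8, 16, 8]
row 3: [2, 64, 0, 4] -> [0, 2, 64, 4]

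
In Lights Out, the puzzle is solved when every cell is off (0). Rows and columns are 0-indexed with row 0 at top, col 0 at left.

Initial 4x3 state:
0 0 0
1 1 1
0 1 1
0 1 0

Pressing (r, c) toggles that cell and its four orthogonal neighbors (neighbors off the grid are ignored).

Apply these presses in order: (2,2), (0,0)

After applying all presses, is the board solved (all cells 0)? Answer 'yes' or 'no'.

After press 1 at (2,2):
0 0 0
1 1 0
0 0 0
0 1 1

After press 2 at (0,0):
1 1 0
0 1 0
0 0 0
0 1 1

Lights still on: 5

Answer: no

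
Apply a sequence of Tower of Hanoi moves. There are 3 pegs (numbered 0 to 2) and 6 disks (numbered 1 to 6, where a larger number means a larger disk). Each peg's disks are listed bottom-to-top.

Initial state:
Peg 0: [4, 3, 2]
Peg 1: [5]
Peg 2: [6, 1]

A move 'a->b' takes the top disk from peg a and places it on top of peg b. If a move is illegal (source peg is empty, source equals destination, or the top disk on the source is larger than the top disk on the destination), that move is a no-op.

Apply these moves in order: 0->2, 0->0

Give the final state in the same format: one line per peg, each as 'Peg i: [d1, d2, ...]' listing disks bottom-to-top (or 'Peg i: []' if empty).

Answer: Peg 0: [4, 3, 2]
Peg 1: [5]
Peg 2: [6, 1]

Derivation:
After move 1 (0->2):
Peg 0: [4, 3, 2]
Peg 1: [5]
Peg 2: [6, 1]

After move 2 (0->0):
Peg 0: [4, 3, 2]
Peg 1: [5]
Peg 2: [6, 1]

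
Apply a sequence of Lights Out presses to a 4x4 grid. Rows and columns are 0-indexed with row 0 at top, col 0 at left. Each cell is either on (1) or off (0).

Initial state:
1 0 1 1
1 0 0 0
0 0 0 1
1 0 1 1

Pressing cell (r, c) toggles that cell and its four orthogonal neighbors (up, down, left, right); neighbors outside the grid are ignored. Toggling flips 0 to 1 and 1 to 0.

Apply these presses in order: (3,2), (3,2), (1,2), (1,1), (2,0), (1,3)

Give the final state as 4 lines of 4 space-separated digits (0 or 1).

After press 1 at (3,2):
1 0 1 1
1 0 0 0
0 0 1 1
1 1 0 0

After press 2 at (3,2):
1 0 1 1
1 0 0 0
0 0 0 1
1 0 1 1

After press 3 at (1,2):
1 0 0 1
1 1 1 1
0 0 1 1
1 0 1 1

After press 4 at (1,1):
1 1 0 1
0 0 0 1
0 1 1 1
1 0 1 1

After press 5 at (2,0):
1 1 0 1
1 0 0 1
1 0 1 1
0 0 1 1

After press 6 at (1,3):
1 1 0 0
1 0 1 0
1 0 1 0
0 0 1 1

Answer: 1 1 0 0
1 0 1 0
1 0 1 0
0 0 1 1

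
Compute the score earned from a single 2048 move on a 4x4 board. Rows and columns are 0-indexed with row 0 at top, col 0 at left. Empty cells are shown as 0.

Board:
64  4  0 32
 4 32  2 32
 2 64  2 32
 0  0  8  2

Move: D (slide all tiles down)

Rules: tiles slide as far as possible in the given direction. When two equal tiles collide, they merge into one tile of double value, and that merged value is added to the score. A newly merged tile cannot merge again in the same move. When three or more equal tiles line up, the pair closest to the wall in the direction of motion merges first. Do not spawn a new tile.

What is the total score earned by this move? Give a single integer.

Answer: 68

Derivation:
Slide down:
col 0: [64, 4, 2, 0] -> [0, 64, 4, 2]  score +0 (running 0)
col 1: [4, 32, 64, 0] -> [0, 4, 32, 64]  score +0 (running 0)
col 2: [0, 2, 2, 8] -> [0, 0, 4, 8]  score +4 (running 4)
col 3: [32, 32, 32, 2] -> [0, 32, 64, 2]  score +64 (running 68)
Board after move:
 0  0  0  0
64  4  0 32
 4 32  4 64
 2 64  8  2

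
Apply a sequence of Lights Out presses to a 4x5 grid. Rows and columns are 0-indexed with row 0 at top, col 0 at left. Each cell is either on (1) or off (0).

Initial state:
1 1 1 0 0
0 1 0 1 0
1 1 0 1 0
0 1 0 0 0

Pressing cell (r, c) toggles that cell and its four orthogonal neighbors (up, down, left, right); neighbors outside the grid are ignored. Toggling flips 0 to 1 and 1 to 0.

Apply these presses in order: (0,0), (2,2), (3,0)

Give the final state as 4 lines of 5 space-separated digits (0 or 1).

After press 1 at (0,0):
0 0 1 0 0
1 1 0 1 0
1 1 0 1 0
0 1 0 0 0

After press 2 at (2,2):
0 0 1 0 0
1 1 1 1 0
1 0 1 0 0
0 1 1 0 0

After press 3 at (3,0):
0 0 1 0 0
1 1 1 1 0
0 0 1 0 0
1 0 1 0 0

Answer: 0 0 1 0 0
1 1 1 1 0
0 0 1 0 0
1 0 1 0 0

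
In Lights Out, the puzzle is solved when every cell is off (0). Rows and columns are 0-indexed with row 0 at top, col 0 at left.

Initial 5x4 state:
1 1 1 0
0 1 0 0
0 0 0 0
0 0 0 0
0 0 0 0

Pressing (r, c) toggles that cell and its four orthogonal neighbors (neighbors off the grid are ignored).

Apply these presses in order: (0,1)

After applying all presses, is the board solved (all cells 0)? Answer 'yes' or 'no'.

After press 1 at (0,1):
0 0 0 0
0 0 0 0
0 0 0 0
0 0 0 0
0 0 0 0

Lights still on: 0

Answer: yes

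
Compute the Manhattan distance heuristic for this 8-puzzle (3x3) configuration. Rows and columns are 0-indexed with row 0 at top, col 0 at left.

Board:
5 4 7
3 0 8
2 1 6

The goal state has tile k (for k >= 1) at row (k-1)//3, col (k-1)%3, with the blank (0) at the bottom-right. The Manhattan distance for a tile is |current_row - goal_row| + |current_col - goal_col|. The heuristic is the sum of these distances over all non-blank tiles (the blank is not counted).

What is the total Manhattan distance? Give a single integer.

Tile 5: (0,0)->(1,1) = 2
Tile 4: (0,1)->(1,0) = 2
Tile 7: (0,2)->(2,0) = 4
Tile 3: (1,0)->(0,2) = 3
Tile 8: (1,2)->(2,1) = 2
Tile 2: (2,0)->(0,1) = 3
Tile 1: (2,1)->(0,0) = 3
Tile 6: (2,2)->(1,2) = 1
Sum: 2 + 2 + 4 + 3 + 2 + 3 + 3 + 1 = 20

Answer: 20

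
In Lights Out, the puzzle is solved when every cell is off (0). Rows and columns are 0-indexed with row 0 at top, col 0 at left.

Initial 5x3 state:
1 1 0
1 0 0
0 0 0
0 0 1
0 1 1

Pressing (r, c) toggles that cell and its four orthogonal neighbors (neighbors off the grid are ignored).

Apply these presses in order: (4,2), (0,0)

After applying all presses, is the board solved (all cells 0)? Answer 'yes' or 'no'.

Answer: yes

Derivation:
After press 1 at (4,2):
1 1 0
1 0 0
0 0 0
0 0 0
0 0 0

After press 2 at (0,0):
0 0 0
0 0 0
0 0 0
0 0 0
0 0 0

Lights still on: 0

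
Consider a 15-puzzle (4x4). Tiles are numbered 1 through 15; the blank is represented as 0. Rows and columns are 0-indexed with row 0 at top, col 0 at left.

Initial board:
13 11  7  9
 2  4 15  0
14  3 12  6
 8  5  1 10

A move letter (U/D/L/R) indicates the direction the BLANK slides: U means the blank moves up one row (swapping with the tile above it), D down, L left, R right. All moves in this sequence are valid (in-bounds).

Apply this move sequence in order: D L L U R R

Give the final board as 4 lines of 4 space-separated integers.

Answer: 13 11  7  9
 2 15  6  0
14  4  3 12
 8  5  1 10

Derivation:
After move 1 (D):
13 11  7  9
 2  4 15  6
14  3 12  0
 8  5  1 10

After move 2 (L):
13 11  7  9
 2  4 15  6
14  3  0 12
 8  5  1 10

After move 3 (L):
13 11  7  9
 2  4 15  6
14  0  3 12
 8  5  1 10

After move 4 (U):
13 11  7  9
 2  0 15  6
14  4  3 12
 8  5  1 10

After move 5 (R):
13 11  7  9
 2 15  0  6
14  4  3 12
 8  5  1 10

After move 6 (R):
13 11  7  9
 2 15  6  0
14  4  3 12
 8  5  1 10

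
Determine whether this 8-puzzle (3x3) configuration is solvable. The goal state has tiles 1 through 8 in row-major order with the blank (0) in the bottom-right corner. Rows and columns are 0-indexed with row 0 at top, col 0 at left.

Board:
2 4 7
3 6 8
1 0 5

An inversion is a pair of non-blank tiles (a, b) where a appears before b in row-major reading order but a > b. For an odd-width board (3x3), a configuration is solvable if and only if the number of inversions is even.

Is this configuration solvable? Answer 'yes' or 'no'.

Inversions (pairs i<j in row-major order where tile[i] > tile[j] > 0): 12
12 is even, so the puzzle is solvable.

Answer: yes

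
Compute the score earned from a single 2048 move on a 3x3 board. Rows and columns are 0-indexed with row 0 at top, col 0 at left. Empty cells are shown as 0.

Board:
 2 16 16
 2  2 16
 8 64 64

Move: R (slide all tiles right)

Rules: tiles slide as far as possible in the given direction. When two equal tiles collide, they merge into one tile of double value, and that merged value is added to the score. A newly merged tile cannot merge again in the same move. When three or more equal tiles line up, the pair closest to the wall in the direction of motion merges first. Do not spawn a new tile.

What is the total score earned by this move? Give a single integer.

Answer: 164

Derivation:
Slide right:
row 0: [2, 16, 16] -> [0, 2, 32]  score +32 (running 32)
row 1: [2, 2, 16] -> [0, 4, 16]  score +4 (running 36)
row 2: [8, 64, 64] -> [0, 8, 128]  score +128 (running 164)
Board after move:
  0   2  32
  0   4  16
  0   8 128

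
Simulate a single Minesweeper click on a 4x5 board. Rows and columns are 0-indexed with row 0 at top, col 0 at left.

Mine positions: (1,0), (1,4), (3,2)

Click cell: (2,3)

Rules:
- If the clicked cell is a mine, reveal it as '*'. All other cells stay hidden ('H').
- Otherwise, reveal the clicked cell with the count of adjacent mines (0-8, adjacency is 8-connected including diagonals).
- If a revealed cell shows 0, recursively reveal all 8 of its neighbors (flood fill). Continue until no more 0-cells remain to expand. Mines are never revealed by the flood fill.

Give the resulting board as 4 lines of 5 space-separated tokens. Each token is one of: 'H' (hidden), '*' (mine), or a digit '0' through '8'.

H H H H H
H H H H H
H H H 2 H
H H H H H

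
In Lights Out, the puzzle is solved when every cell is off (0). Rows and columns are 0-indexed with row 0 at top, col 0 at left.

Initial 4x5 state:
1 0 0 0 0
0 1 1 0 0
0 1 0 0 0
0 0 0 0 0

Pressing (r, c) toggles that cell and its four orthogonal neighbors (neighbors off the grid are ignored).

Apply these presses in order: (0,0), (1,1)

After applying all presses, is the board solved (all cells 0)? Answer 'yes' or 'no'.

Answer: yes

Derivation:
After press 1 at (0,0):
0 1 0 0 0
1 1 1 0 0
0 1 0 0 0
0 0 0 0 0

After press 2 at (1,1):
0 0 0 0 0
0 0 0 0 0
0 0 0 0 0
0 0 0 0 0

Lights still on: 0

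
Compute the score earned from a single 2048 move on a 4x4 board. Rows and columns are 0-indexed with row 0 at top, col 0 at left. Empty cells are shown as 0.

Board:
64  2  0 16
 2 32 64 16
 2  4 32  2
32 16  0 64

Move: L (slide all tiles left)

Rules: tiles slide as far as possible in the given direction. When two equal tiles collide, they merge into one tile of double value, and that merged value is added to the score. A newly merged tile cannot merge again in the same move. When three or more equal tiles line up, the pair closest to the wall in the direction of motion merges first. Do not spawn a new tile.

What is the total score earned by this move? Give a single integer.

Slide left:
row 0: [64, 2, 0, 16] -> [64, 2, 16, 0]  score +0 (running 0)
row 1: [2, 32, 64, 16] -> [2, 32, 64, 16]  score +0 (running 0)
row 2: [2, 4, 32, 2] -> [2, 4, 32, 2]  score +0 (running 0)
row 3: [32, 16, 0, 64] -> [32, 16, 64, 0]  score +0 (running 0)
Board after move:
64  2 16  0
 2 32 64 16
 2  4 32  2
32 16 64  0

Answer: 0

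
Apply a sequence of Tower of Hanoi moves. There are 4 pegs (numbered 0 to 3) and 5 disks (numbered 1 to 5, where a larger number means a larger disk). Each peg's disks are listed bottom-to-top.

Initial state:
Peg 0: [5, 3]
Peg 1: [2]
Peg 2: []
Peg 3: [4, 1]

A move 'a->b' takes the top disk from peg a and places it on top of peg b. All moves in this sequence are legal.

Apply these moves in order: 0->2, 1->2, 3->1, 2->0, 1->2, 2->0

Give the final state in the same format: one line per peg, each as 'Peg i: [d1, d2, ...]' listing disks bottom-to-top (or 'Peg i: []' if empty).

After move 1 (0->2):
Peg 0: [5]
Peg 1: [2]
Peg 2: [3]
Peg 3: [4, 1]

After move 2 (1->2):
Peg 0: [5]
Peg 1: []
Peg 2: [3, 2]
Peg 3: [4, 1]

After move 3 (3->1):
Peg 0: [5]
Peg 1: [1]
Peg 2: [3, 2]
Peg 3: [4]

After move 4 (2->0):
Peg 0: [5, 2]
Peg 1: [1]
Peg 2: [3]
Peg 3: [4]

After move 5 (1->2):
Peg 0: [5, 2]
Peg 1: []
Peg 2: [3, 1]
Peg 3: [4]

After move 6 (2->0):
Peg 0: [5, 2, 1]
Peg 1: []
Peg 2: [3]
Peg 3: [4]

Answer: Peg 0: [5, 2, 1]
Peg 1: []
Peg 2: [3]
Peg 3: [4]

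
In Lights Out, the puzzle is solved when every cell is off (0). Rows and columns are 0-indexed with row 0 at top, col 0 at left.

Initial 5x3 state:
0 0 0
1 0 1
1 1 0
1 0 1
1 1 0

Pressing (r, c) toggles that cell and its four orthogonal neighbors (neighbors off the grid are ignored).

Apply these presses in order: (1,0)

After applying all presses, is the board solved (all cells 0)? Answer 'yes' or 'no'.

Answer: no

Derivation:
After press 1 at (1,0):
1 0 0
0 1 1
0 1 0
1 0 1
1 1 0

Lights still on: 8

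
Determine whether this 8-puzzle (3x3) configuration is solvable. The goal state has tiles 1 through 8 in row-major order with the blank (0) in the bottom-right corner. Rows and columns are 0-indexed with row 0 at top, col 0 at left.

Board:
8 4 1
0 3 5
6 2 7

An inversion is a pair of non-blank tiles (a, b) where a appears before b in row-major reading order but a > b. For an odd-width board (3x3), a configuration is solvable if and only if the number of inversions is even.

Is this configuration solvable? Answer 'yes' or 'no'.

Inversions (pairs i<j in row-major order where tile[i] > tile[j] > 0): 13
13 is odd, so the puzzle is not solvable.

Answer: no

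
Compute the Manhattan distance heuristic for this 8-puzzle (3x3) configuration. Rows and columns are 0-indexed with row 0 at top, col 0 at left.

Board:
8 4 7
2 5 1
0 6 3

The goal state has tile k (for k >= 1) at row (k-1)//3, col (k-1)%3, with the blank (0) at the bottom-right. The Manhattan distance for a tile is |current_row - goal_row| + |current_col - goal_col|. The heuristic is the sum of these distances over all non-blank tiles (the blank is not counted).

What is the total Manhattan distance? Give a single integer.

Tile 8: (0,0)->(2,1) = 3
Tile 4: (0,1)->(1,0) = 2
Tile 7: (0,2)->(2,0) = 4
Tile 2: (1,0)->(0,1) = 2
Tile 5: (1,1)->(1,1) = 0
Tile 1: (1,2)->(0,0) = 3
Tile 6: (2,1)->(1,2) = 2
Tile 3: (2,2)->(0,2) = 2
Sum: 3 + 2 + 4 + 2 + 0 + 3 + 2 + 2 = 18

Answer: 18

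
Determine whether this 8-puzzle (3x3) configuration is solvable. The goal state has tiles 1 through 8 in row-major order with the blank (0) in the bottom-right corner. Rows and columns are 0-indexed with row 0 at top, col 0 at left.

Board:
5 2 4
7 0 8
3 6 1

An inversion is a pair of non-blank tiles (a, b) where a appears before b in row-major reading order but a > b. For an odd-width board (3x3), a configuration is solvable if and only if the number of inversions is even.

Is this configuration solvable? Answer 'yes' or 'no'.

Inversions (pairs i<j in row-major order where tile[i] > tile[j] > 0): 15
15 is odd, so the puzzle is not solvable.

Answer: no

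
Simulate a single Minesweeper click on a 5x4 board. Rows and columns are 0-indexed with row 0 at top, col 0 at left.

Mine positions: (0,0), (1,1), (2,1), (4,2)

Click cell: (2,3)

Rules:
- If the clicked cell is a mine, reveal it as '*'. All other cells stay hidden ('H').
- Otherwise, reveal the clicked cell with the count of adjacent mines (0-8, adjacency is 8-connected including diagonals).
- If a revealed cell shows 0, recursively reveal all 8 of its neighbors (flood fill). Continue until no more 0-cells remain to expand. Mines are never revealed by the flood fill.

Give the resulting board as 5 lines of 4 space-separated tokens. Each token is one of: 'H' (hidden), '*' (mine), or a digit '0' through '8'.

H H 1 0
H H 2 0
H H 2 0
H H 2 1
H H H H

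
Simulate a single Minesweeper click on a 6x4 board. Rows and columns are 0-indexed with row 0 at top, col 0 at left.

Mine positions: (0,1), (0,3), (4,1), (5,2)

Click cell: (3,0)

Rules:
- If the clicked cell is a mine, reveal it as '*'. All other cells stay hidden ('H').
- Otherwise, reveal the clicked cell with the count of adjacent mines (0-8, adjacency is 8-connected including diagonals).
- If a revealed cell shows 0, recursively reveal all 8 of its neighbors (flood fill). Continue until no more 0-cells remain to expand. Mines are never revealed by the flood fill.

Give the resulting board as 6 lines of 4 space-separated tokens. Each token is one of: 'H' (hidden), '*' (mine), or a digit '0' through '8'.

H H H H
H H H H
H H H H
1 H H H
H H H H
H H H H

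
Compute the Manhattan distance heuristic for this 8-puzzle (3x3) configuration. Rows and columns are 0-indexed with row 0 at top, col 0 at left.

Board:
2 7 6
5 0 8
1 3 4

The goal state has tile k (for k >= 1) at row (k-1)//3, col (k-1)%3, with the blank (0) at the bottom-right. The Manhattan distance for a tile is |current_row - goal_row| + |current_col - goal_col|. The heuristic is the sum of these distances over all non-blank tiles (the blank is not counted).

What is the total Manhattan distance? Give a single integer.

Tile 2: (0,0)->(0,1) = 1
Tile 7: (0,1)->(2,0) = 3
Tile 6: (0,2)->(1,2) = 1
Tile 5: (1,0)->(1,1) = 1
Tile 8: (1,2)->(2,1) = 2
Tile 1: (2,0)->(0,0) = 2
Tile 3: (2,1)->(0,2) = 3
Tile 4: (2,2)->(1,0) = 3
Sum: 1 + 3 + 1 + 1 + 2 + 2 + 3 + 3 = 16

Answer: 16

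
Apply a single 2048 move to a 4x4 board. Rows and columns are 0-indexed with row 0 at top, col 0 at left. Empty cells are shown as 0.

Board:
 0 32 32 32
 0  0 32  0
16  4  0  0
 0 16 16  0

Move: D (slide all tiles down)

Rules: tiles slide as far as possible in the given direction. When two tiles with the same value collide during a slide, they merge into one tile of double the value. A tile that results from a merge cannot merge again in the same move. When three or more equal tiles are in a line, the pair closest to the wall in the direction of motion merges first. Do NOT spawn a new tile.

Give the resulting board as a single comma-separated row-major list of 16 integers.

Slide down:
col 0: [0, 0, 16, 0] -> [0, 0, 0, 16]
col 1: [32, 0, 4, 16] -> [0, 32, 4, 16]
col 2: [32, 32, 0, 16] -> [0, 0, 64, 16]
col 3: [32, 0, 0, 0] -> [0, 0, 0, 32]

Answer: 0, 0, 0, 0, 0, 32, 0, 0, 0, 4, 64, 0, 16, 16, 16, 32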